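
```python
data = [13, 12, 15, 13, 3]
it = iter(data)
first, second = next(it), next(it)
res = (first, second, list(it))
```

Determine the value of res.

Step 1: Create iterator over [13, 12, 15, 13, 3].
Step 2: first = 13, second = 12.
Step 3: Remaining elements: [15, 13, 3].
Therefore res = (13, 12, [15, 13, 3]).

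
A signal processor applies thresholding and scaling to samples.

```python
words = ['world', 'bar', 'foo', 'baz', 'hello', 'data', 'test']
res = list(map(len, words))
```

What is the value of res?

Step 1: Map len() to each word:
  'world' -> 5
  'bar' -> 3
  'foo' -> 3
  'baz' -> 3
  'hello' -> 5
  'data' -> 4
  'test' -> 4
Therefore res = [5, 3, 3, 3, 5, 4, 4].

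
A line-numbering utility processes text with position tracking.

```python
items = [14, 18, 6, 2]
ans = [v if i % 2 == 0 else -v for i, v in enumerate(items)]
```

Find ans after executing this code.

Step 1: For each (i, v), keep v if i is even, negate if odd:
  i=0 (even): keep 14
  i=1 (odd): negate to -18
  i=2 (even): keep 6
  i=3 (odd): negate to -2
Therefore ans = [14, -18, 6, -2].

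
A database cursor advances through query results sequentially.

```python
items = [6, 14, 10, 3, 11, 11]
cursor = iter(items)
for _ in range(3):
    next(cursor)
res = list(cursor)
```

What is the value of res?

Step 1: Create iterator over [6, 14, 10, 3, 11, 11].
Step 2: Advance 3 positions (consuming [6, 14, 10]).
Step 3: list() collects remaining elements: [3, 11, 11].
Therefore res = [3, 11, 11].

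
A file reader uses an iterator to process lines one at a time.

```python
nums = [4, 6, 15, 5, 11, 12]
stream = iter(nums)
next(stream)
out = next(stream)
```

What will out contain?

Step 1: Create iterator over [4, 6, 15, 5, 11, 12].
Step 2: next() consumes 4.
Step 3: next() returns 6.
Therefore out = 6.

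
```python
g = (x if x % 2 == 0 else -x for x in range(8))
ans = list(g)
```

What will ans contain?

Step 1: For each x in range(8), yield x if even, else -x:
  x=0: even, yield 0
  x=1: odd, yield -1
  x=2: even, yield 2
  x=3: odd, yield -3
  x=4: even, yield 4
  x=5: odd, yield -5
  x=6: even, yield 6
  x=7: odd, yield -7
Therefore ans = [0, -1, 2, -3, 4, -5, 6, -7].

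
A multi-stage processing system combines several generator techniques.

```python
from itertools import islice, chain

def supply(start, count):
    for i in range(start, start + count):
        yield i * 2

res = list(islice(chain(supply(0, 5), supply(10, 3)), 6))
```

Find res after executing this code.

Step 1: supply(0, 5) yields [0, 2, 4, 6, 8].
Step 2: supply(10, 3) yields [20, 22, 24].
Step 3: chain concatenates: [0, 2, 4, 6, 8, 20, 22, 24].
Step 4: islice takes first 6: [0, 2, 4, 6, 8, 20].
Therefore res = [0, 2, 4, 6, 8, 20].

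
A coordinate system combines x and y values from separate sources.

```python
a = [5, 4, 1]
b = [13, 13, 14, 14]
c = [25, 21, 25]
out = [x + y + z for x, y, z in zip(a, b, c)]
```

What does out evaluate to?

Step 1: zip three lists (truncates to shortest, len=3):
  5 + 13 + 25 = 43
  4 + 13 + 21 = 38
  1 + 14 + 25 = 40
Therefore out = [43, 38, 40].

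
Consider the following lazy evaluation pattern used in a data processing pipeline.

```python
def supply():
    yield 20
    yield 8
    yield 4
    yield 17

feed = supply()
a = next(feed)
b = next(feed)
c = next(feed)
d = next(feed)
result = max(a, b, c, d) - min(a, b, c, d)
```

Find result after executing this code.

Step 1: Create generator and consume all values:
  a = next(feed) = 20
  b = next(feed) = 8
  c = next(feed) = 4
  d = next(feed) = 17
Step 2: max = 20, min = 4, result = 20 - 4 = 16.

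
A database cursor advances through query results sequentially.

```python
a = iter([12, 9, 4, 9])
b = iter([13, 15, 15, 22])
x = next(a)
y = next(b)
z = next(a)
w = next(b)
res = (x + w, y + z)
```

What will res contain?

Step 1: a iterates [12, 9, 4, 9], b iterates [13, 15, 15, 22].
Step 2: x = next(a) = 12, y = next(b) = 13.
Step 3: z = next(a) = 9, w = next(b) = 15.
Step 4: res = (12 + 15, 13 + 9) = (27, 22).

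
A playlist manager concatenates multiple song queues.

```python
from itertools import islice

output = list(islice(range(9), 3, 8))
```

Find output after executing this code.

Step 1: islice(range(9), 3, 8) takes elements at indices [3, 8).
Step 2: Elements: [3, 4, 5, 6, 7].
Therefore output = [3, 4, 5, 6, 7].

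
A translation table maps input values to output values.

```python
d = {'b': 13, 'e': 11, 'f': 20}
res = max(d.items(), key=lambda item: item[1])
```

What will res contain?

Step 1: Find item with maximum value:
  ('b', 13)
  ('e', 11)
  ('f', 20)
Step 2: Maximum value is 20 at key 'f'.
Therefore res = ('f', 20).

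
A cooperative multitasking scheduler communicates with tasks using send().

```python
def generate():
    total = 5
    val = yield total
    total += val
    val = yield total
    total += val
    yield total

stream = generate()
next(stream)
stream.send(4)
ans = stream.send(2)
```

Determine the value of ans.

Step 1: next() -> yield total=5.
Step 2: send(4) -> val=4, total = 5+4 = 9, yield 9.
Step 3: send(2) -> val=2, total = 9+2 = 11, yield 11.
Therefore ans = 11.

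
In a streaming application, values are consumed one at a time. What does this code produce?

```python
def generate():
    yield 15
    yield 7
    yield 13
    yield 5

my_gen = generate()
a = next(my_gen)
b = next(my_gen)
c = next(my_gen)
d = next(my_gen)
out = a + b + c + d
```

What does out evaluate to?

Step 1: Create generator and consume all values:
  a = next(my_gen) = 15
  b = next(my_gen) = 7
  c = next(my_gen) = 13
  d = next(my_gen) = 5
Step 2: out = 15 + 7 + 13 + 5 = 40.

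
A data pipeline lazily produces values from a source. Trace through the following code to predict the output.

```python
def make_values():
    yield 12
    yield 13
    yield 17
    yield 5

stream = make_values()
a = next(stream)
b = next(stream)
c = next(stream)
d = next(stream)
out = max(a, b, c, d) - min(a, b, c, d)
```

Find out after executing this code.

Step 1: Create generator and consume all values:
  a = next(stream) = 12
  b = next(stream) = 13
  c = next(stream) = 17
  d = next(stream) = 5
Step 2: max = 17, min = 5, out = 17 - 5 = 12.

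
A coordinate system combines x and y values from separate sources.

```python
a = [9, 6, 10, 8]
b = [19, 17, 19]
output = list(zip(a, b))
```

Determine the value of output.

Step 1: zip stops at shortest (len(a)=4, len(b)=3):
  Index 0: (9, 19)
  Index 1: (6, 17)
  Index 2: (10, 19)
Step 2: Last element of a (8) has no pair, dropped.
Therefore output = [(9, 19), (6, 17), (10, 19)].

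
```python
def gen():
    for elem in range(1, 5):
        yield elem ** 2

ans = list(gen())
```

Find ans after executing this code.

Step 1: For each elem in range(1, 5), yield elem**2:
  elem=1: yield 1**2 = 1
  elem=2: yield 2**2 = 4
  elem=3: yield 3**2 = 9
  elem=4: yield 4**2 = 16
Therefore ans = [1, 4, 9, 16].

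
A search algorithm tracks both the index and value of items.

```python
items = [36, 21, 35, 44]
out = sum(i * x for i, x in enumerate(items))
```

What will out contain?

Step 1: Compute i * x for each (i, x) in enumerate([36, 21, 35, 44]):
  i=0, x=36: 0*36 = 0
  i=1, x=21: 1*21 = 21
  i=2, x=35: 2*35 = 70
  i=3, x=44: 3*44 = 132
Step 2: sum = 0 + 21 + 70 + 132 = 223.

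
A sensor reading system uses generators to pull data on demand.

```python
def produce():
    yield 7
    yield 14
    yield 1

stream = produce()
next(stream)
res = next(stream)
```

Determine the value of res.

Step 1: produce() creates a generator.
Step 2: next(stream) yields 7 (consumed and discarded).
Step 3: next(stream) yields 14, assigned to res.
Therefore res = 14.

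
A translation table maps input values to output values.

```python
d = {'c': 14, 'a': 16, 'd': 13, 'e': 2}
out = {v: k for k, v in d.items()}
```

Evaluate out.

Step 1: Invert dict (swap keys and values):
  'c': 14 -> 14: 'c'
  'a': 16 -> 16: 'a'
  'd': 13 -> 13: 'd'
  'e': 2 -> 2: 'e'
Therefore out = {14: 'c', 16: 'a', 13: 'd', 2: 'e'}.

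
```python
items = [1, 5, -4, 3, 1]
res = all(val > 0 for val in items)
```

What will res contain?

Step 1: Check val > 0 for each element in [1, 5, -4, 3, 1]:
  1 > 0: True
  5 > 0: True
  -4 > 0: False
  3 > 0: True
  1 > 0: True
Step 2: all() returns False.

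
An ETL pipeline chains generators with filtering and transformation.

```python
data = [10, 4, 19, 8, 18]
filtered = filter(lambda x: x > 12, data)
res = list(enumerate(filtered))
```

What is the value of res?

Step 1: Filter [10, 4, 19, 8, 18] for > 12: [19, 18].
Step 2: enumerate re-indexes from 0: [(0, 19), (1, 18)].
Therefore res = [(0, 19), (1, 18)].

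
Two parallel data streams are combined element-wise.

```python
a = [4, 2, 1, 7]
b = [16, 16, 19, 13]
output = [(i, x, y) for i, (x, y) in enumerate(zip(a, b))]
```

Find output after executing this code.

Step 1: enumerate(zip(a, b)) gives index with paired elements:
  i=0: (4, 16)
  i=1: (2, 16)
  i=2: (1, 19)
  i=3: (7, 13)
Therefore output = [(0, 4, 16), (1, 2, 16), (2, 1, 19), (3, 7, 13)].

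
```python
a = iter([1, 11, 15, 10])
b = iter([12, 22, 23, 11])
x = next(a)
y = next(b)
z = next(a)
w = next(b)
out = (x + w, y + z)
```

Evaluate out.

Step 1: a iterates [1, 11, 15, 10], b iterates [12, 22, 23, 11].
Step 2: x = next(a) = 1, y = next(b) = 12.
Step 3: z = next(a) = 11, w = next(b) = 22.
Step 4: out = (1 + 22, 12 + 11) = (23, 23).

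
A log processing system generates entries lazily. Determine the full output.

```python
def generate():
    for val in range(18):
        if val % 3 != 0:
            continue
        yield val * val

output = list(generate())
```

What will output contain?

Step 1: Only yield val**2 when val is divisible by 3:
  val=0: 0 % 3 == 0, yield 0**2 = 0
  val=3: 3 % 3 == 0, yield 3**2 = 9
  val=6: 6 % 3 == 0, yield 6**2 = 36
  val=9: 9 % 3 == 0, yield 9**2 = 81
  val=12: 12 % 3 == 0, yield 12**2 = 144
  val=15: 15 % 3 == 0, yield 15**2 = 225
Therefore output = [0, 9, 36, 81, 144, 225].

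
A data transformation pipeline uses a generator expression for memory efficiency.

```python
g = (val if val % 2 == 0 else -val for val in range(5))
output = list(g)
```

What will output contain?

Step 1: For each val in range(5), yield val if even, else -val:
  val=0: even, yield 0
  val=1: odd, yield -1
  val=2: even, yield 2
  val=3: odd, yield -3
  val=4: even, yield 4
Therefore output = [0, -1, 2, -3, 4].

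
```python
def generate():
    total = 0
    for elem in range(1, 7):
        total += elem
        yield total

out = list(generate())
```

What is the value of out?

Step 1: Generator accumulates running sum:
  elem=1: total = 1, yield 1
  elem=2: total = 3, yield 3
  elem=3: total = 6, yield 6
  elem=4: total = 10, yield 10
  elem=5: total = 15, yield 15
  elem=6: total = 21, yield 21
Therefore out = [1, 3, 6, 10, 15, 21].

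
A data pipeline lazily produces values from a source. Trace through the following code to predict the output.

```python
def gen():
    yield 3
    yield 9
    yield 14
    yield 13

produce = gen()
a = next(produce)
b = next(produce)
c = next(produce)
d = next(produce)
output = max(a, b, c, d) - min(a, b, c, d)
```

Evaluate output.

Step 1: Create generator and consume all values:
  a = next(produce) = 3
  b = next(produce) = 9
  c = next(produce) = 14
  d = next(produce) = 13
Step 2: max = 14, min = 3, output = 14 - 3 = 11.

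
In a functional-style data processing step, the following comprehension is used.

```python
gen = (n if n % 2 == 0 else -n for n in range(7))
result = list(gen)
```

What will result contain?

Step 1: For each n in range(7), yield n if even, else -n:
  n=0: even, yield 0
  n=1: odd, yield -1
  n=2: even, yield 2
  n=3: odd, yield -3
  n=4: even, yield 4
  n=5: odd, yield -5
  n=6: even, yield 6
Therefore result = [0, -1, 2, -3, 4, -5, 6].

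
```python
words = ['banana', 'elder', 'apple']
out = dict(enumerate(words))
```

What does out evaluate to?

Step 1: enumerate pairs indices with words:
  0 -> 'banana'
  1 -> 'elder'
  2 -> 'apple'
Therefore out = {0: 'banana', 1: 'elder', 2: 'apple'}.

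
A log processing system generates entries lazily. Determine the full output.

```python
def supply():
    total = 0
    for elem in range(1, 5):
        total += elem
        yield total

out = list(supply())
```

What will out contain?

Step 1: Generator accumulates running sum:
  elem=1: total = 1, yield 1
  elem=2: total = 3, yield 3
  elem=3: total = 6, yield 6
  elem=4: total = 10, yield 10
Therefore out = [1, 3, 6, 10].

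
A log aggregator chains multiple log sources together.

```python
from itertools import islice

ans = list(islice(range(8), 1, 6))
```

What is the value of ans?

Step 1: islice(range(8), 1, 6) takes elements at indices [1, 6).
Step 2: Elements: [1, 2, 3, 4, 5].
Therefore ans = [1, 2, 3, 4, 5].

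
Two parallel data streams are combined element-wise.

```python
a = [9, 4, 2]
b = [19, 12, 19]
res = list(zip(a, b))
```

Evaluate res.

Step 1: zip pairs elements at same index:
  Index 0: (9, 19)
  Index 1: (4, 12)
  Index 2: (2, 19)
Therefore res = [(9, 19), (4, 12), (2, 19)].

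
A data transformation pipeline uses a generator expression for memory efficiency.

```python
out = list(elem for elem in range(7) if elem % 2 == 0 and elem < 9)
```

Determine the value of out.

Step 1: Filter range(7) where elem % 2 == 0 and elem < 9:
  elem=0: both conditions met, included
  elem=1: excluded (1 % 2 != 0)
  elem=2: both conditions met, included
  elem=3: excluded (3 % 2 != 0)
  elem=4: both conditions met, included
  elem=5: excluded (5 % 2 != 0)
  elem=6: both conditions met, included
Therefore out = [0, 2, 4, 6].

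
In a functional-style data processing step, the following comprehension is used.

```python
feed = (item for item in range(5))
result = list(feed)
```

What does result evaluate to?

Step 1: Generator expression iterates range(5): [0, 1, 2, 3, 4].
Step 2: list() collects all values.
Therefore result = [0, 1, 2, 3, 4].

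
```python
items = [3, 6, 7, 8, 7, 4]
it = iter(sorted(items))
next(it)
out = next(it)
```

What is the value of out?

Step 1: sorted([3, 6, 7, 8, 7, 4]) = [3, 4, 6, 7, 7, 8].
Step 2: Create iterator and skip 1 elements.
Step 3: next() returns 4.
Therefore out = 4.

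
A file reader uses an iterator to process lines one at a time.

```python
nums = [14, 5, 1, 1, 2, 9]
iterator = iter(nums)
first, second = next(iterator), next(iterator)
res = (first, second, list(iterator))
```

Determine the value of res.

Step 1: Create iterator over [14, 5, 1, 1, 2, 9].
Step 2: first = 14, second = 5.
Step 3: Remaining elements: [1, 1, 2, 9].
Therefore res = (14, 5, [1, 1, 2, 9]).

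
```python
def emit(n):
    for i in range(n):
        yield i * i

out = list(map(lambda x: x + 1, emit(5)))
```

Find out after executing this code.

Step 1: emit(5) yields squares: [0, 1, 4, 9, 16].
Step 2: map adds 1 to each: [1, 2, 5, 10, 17].
Therefore out = [1, 2, 5, 10, 17].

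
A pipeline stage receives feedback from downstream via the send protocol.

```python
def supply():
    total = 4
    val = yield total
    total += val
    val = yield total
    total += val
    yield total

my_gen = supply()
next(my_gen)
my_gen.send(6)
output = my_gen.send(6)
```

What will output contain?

Step 1: next() -> yield total=4.
Step 2: send(6) -> val=6, total = 4+6 = 10, yield 10.
Step 3: send(6) -> val=6, total = 10+6 = 16, yield 16.
Therefore output = 16.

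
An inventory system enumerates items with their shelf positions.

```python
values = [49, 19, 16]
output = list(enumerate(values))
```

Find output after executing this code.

Step 1: enumerate pairs each element with its index:
  (0, 49)
  (1, 19)
  (2, 16)
Therefore output = [(0, 49), (1, 19), (2, 16)].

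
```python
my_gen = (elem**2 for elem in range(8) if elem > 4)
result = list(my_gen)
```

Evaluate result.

Step 1: For range(8), keep elem > 4, then square:
  elem=0: 0 <= 4, excluded
  elem=1: 1 <= 4, excluded
  elem=2: 2 <= 4, excluded
  elem=3: 3 <= 4, excluded
  elem=4: 4 <= 4, excluded
  elem=5: 5 > 4, yield 5**2 = 25
  elem=6: 6 > 4, yield 6**2 = 36
  elem=7: 7 > 4, yield 7**2 = 49
Therefore result = [25, 36, 49].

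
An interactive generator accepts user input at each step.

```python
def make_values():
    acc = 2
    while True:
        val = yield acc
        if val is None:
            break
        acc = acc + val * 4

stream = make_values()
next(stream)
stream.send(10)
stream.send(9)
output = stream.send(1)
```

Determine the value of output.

Step 1: next() -> yield acc=2.
Step 2: send(10) -> val=10, acc = 2 + 10*4 = 42, yield 42.
Step 3: send(9) -> val=9, acc = 42 + 9*4 = 78, yield 78.
Step 4: send(1) -> val=1, acc = 78 + 1*4 = 82, yield 82.
Therefore output = 82.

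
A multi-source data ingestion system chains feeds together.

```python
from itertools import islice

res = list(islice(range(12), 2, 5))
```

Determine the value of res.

Step 1: islice(range(12), 2, 5) takes elements at indices [2, 5).
Step 2: Elements: [2, 3, 4].
Therefore res = [2, 3, 4].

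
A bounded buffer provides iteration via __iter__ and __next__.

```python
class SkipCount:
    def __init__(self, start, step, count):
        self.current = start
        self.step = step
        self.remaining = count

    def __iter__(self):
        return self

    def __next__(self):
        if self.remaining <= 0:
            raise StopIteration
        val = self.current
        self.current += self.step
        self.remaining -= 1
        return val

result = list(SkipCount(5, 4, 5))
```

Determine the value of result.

Step 1: SkipCount starts at 5, increments by 4, for 5 steps:
  Yield 5, then current += 4
  Yield 9, then current += 4
  Yield 13, then current += 4
  Yield 17, then current += 4
  Yield 21, then current += 4
Therefore result = [5, 9, 13, 17, 21].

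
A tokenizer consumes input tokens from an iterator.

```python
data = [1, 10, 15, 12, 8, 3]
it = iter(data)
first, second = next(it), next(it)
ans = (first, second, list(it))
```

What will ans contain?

Step 1: Create iterator over [1, 10, 15, 12, 8, 3].
Step 2: first = 1, second = 10.
Step 3: Remaining elements: [15, 12, 8, 3].
Therefore ans = (1, 10, [15, 12, 8, 3]).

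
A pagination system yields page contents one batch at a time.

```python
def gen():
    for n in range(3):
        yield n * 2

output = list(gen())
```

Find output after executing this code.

Step 1: For each n in range(3), yield n * 2:
  n=0: yield 0 * 2 = 0
  n=1: yield 1 * 2 = 2
  n=2: yield 2 * 2 = 4
Therefore output = [0, 2, 4].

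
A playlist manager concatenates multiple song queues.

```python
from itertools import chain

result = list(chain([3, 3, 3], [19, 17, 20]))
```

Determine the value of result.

Step 1: chain() concatenates iterables: [3, 3, 3] + [19, 17, 20].
Therefore result = [3, 3, 3, 19, 17, 20].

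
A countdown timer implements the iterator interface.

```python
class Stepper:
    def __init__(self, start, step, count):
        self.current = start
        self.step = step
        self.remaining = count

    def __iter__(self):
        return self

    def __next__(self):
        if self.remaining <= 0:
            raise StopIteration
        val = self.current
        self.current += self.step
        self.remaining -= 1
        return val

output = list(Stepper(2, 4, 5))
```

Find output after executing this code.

Step 1: Stepper starts at 2, increments by 4, for 5 steps:
  Yield 2, then current += 4
  Yield 6, then current += 4
  Yield 10, then current += 4
  Yield 14, then current += 4
  Yield 18, then current += 4
Therefore output = [2, 6, 10, 14, 18].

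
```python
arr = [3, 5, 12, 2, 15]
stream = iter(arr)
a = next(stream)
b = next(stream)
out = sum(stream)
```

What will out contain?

Step 1: Create iterator over [3, 5, 12, 2, 15].
Step 2: a = next() = 3, b = next() = 5.
Step 3: sum() of remaining [12, 2, 15] = 29.
Therefore out = 29.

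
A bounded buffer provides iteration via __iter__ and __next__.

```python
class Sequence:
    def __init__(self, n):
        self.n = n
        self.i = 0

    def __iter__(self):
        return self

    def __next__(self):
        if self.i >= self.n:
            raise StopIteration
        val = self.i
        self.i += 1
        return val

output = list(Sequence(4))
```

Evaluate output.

Step 1: Sequence(4) creates an iterator counting 0 to 3.
Step 2: list() consumes all values: [0, 1, 2, 3].
Therefore output = [0, 1, 2, 3].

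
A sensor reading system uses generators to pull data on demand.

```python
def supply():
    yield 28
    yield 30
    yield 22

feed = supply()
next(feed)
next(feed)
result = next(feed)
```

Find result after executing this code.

Step 1: supply() creates a generator.
Step 2: next(feed) yields 28 (consumed and discarded).
Step 3: next(feed) yields 30 (consumed and discarded).
Step 4: next(feed) yields 22, assigned to result.
Therefore result = 22.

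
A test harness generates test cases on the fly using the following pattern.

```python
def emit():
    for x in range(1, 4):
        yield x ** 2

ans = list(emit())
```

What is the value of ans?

Step 1: For each x in range(1, 4), yield x**2:
  x=1: yield 1**2 = 1
  x=2: yield 2**2 = 4
  x=3: yield 3**2 = 9
Therefore ans = [1, 4, 9].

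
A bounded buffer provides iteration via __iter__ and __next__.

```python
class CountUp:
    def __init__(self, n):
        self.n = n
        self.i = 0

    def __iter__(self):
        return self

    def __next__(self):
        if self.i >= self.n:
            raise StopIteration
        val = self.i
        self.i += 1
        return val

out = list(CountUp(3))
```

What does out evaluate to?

Step 1: CountUp(3) creates an iterator counting 0 to 2.
Step 2: list() consumes all values: [0, 1, 2].
Therefore out = [0, 1, 2].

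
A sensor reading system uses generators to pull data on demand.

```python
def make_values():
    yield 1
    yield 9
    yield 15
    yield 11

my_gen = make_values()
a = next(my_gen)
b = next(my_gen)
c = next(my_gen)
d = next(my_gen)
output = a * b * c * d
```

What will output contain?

Step 1: Create generator and consume all values:
  a = next(my_gen) = 1
  b = next(my_gen) = 9
  c = next(my_gen) = 15
  d = next(my_gen) = 11
Step 2: output = 1 * 9 * 15 * 11 = 1485.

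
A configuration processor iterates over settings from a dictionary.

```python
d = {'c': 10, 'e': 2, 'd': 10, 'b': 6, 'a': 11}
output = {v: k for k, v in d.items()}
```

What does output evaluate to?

Step 1: Invert dict (swap keys and values):
  'c': 10 -> 10: 'c'
  'e': 2 -> 2: 'e'
  'd': 10 -> 10: 'd'
  'b': 6 -> 6: 'b'
  'a': 11 -> 11: 'a'
Therefore output = {10: 'd', 2: 'e', 6: 'b', 11: 'a'}.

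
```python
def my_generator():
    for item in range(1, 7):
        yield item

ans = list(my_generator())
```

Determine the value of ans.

Step 1: The generator yields each value from range(1, 7).
Step 2: list() consumes all yields: [1, 2, 3, 4, 5, 6].
Therefore ans = [1, 2, 3, 4, 5, 6].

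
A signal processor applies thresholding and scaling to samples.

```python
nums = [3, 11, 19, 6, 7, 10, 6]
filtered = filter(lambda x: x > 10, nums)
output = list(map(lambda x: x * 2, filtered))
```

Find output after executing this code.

Step 1: Filter nums for elements > 10:
  3: removed
  11: kept
  19: kept
  6: removed
  7: removed
  10: removed
  6: removed
Step 2: Map x * 2 on filtered [11, 19]:
  11 -> 22
  19 -> 38
Therefore output = [22, 38].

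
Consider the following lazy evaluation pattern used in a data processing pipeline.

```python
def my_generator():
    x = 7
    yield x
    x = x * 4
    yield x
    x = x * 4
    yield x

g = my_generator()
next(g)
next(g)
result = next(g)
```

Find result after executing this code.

Step 1: Trace through generator execution:
  Yield 1: x starts at 7, yield 7
  Yield 2: x = 7 * 4 = 28, yield 28
  Yield 3: x = 28 * 4 = 112, yield 112
Step 2: First next() gets 7, second next() gets the second value, third next() yields 112.
Therefore result = 112.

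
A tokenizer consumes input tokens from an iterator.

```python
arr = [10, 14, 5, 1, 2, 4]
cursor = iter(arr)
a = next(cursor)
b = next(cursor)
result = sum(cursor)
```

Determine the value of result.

Step 1: Create iterator over [10, 14, 5, 1, 2, 4].
Step 2: a = next() = 10, b = next() = 14.
Step 3: sum() of remaining [5, 1, 2, 4] = 12.
Therefore result = 12.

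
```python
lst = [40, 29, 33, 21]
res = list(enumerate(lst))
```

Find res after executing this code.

Step 1: enumerate pairs each element with its index:
  (0, 40)
  (1, 29)
  (2, 33)
  (3, 21)
Therefore res = [(0, 40), (1, 29), (2, 33), (3, 21)].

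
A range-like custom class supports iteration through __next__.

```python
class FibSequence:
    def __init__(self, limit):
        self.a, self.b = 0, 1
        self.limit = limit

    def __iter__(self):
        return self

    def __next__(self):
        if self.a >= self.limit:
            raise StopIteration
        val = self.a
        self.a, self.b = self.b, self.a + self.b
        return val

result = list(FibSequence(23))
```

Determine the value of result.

Step 1: Fibonacci-like sequence (a=0, b=1) until >= 23:
  Yield 0, then a,b = 1,1
  Yield 1, then a,b = 1,2
  Yield 1, then a,b = 2,3
  Yield 2, then a,b = 3,5
  Yield 3, then a,b = 5,8
  Yield 5, then a,b = 8,13
  Yield 8, then a,b = 13,21
  Yield 13, then a,b = 21,34
  Yield 21, then a,b = 34,55
Step 2: 34 >= 23, stop.
Therefore result = [0, 1, 1, 2, 3, 5, 8, 13, 21].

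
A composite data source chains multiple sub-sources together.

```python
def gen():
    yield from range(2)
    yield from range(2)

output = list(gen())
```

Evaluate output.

Step 1: Trace yields in order:
  yield 0
  yield 1
  yield 0
  yield 1
Therefore output = [0, 1, 0, 1].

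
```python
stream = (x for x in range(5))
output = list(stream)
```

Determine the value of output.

Step 1: Generator expression iterates range(5): [0, 1, 2, 3, 4].
Step 2: list() collects all values.
Therefore output = [0, 1, 2, 3, 4].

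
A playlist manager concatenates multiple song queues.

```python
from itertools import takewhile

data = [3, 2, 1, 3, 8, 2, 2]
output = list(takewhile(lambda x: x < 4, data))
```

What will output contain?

Step 1: takewhile stops at first element >= 4:
  3 < 4: take
  2 < 4: take
  1 < 4: take
  3 < 4: take
  8 >= 4: stop
Therefore output = [3, 2, 1, 3].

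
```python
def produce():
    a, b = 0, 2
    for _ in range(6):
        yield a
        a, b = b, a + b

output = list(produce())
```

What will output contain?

Step 1: Fibonacci-like sequence starting with a=0, b=2:
  Iteration 1: yield a=0, then a,b = 2,2
  Iteration 2: yield a=2, then a,b = 2,4
  Iteration 3: yield a=2, then a,b = 4,6
  Iteration 4: yield a=4, then a,b = 6,10
  Iteration 5: yield a=6, then a,b = 10,16
  Iteration 6: yield a=10, then a,b = 16,26
Therefore output = [0, 2, 2, 4, 6, 10].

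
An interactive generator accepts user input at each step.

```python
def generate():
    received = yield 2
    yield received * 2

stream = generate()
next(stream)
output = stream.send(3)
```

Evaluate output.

Step 1: next(stream) advances to first yield, producing 2.
Step 2: send(3) resumes, received = 3.
Step 3: yield received * 2 = 3 * 2 = 6.
Therefore output = 6.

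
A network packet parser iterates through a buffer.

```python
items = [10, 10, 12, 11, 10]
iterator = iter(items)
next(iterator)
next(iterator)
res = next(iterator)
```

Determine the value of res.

Step 1: Create iterator over [10, 10, 12, 11, 10].
Step 2: next() consumes 10.
Step 3: next() consumes 10.
Step 4: next() returns 12.
Therefore res = 12.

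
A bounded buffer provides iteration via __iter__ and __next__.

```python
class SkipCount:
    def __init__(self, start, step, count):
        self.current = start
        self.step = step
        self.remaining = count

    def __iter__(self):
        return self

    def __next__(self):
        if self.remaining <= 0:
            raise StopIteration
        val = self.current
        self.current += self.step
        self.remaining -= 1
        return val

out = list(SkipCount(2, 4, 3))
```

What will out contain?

Step 1: SkipCount starts at 2, increments by 4, for 3 steps:
  Yield 2, then current += 4
  Yield 6, then current += 4
  Yield 10, then current += 4
Therefore out = [2, 6, 10].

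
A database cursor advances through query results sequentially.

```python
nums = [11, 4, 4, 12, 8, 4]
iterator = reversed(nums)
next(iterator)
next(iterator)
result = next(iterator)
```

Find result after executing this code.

Step 1: reversed([11, 4, 4, 12, 8, 4]) gives iterator: [4, 8, 12, 4, 4, 11].
Step 2: First next() = 4, second next() = 8.
Step 3: Third next() = 12.
Therefore result = 12.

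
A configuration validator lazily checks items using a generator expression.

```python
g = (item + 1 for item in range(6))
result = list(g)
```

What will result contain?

Step 1: For each item in range(6), compute item+1:
  item=0: 0+1 = 1
  item=1: 1+1 = 2
  item=2: 2+1 = 3
  item=3: 3+1 = 4
  item=4: 4+1 = 5
  item=5: 5+1 = 6
Therefore result = [1, 2, 3, 4, 5, 6].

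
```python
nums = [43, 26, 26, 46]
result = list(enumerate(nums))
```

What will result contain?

Step 1: enumerate pairs each element with its index:
  (0, 43)
  (1, 26)
  (2, 26)
  (3, 46)
Therefore result = [(0, 43), (1, 26), (2, 26), (3, 46)].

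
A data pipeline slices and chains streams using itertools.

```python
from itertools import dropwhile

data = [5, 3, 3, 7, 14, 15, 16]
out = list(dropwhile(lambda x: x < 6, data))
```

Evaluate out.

Step 1: dropwhile drops elements while < 6:
  5 < 6: dropped
  3 < 6: dropped
  3 < 6: dropped
  7: kept (dropping stopped)
Step 2: Remaining elements kept regardless of condition.
Therefore out = [7, 14, 15, 16].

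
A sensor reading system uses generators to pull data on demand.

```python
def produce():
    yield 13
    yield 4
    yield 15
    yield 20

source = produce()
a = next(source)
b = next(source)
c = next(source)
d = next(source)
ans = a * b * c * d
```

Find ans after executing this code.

Step 1: Create generator and consume all values:
  a = next(source) = 13
  b = next(source) = 4
  c = next(source) = 15
  d = next(source) = 20
Step 2: ans = 13 * 4 * 15 * 20 = 15600.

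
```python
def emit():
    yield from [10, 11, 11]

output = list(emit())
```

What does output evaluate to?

Step 1: yield from delegates to the iterable, yielding each element.
Step 2: Collected values: [10, 11, 11].
Therefore output = [10, 11, 11].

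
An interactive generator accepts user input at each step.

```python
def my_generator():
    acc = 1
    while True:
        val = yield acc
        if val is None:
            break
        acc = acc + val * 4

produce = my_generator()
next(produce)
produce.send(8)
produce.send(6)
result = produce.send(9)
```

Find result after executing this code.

Step 1: next() -> yield acc=1.
Step 2: send(8) -> val=8, acc = 1 + 8*4 = 33, yield 33.
Step 3: send(6) -> val=6, acc = 33 + 6*4 = 57, yield 57.
Step 4: send(9) -> val=9, acc = 57 + 9*4 = 93, yield 93.
Therefore result = 93.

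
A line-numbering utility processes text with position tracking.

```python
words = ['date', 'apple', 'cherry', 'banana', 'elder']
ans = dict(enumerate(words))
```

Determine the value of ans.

Step 1: enumerate pairs indices with words:
  0 -> 'date'
  1 -> 'apple'
  2 -> 'cherry'
  3 -> 'banana'
  4 -> 'elder'
Therefore ans = {0: 'date', 1: 'apple', 2: 'cherry', 3: 'banana', 4: 'elder'}.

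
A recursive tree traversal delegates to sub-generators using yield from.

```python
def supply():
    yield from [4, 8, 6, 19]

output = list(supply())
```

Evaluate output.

Step 1: yield from delegates to the iterable, yielding each element.
Step 2: Collected values: [4, 8, 6, 19].
Therefore output = [4, 8, 6, 19].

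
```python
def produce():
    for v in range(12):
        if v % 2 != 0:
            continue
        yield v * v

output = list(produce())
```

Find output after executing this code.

Step 1: Only yield v**2 when v is divisible by 2:
  v=0: 0 % 2 == 0, yield 0**2 = 0
  v=2: 2 % 2 == 0, yield 2**2 = 4
  v=4: 4 % 2 == 0, yield 4**2 = 16
  v=6: 6 % 2 == 0, yield 6**2 = 36
  v=8: 8 % 2 == 0, yield 8**2 = 64
  v=10: 10 % 2 == 0, yield 10**2 = 100
Therefore output = [0, 4, 16, 36, 64, 100].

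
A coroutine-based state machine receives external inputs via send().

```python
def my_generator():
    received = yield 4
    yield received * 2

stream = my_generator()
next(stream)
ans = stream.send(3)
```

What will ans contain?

Step 1: next(stream) advances to first yield, producing 4.
Step 2: send(3) resumes, received = 3.
Step 3: yield received * 2 = 3 * 2 = 6.
Therefore ans = 6.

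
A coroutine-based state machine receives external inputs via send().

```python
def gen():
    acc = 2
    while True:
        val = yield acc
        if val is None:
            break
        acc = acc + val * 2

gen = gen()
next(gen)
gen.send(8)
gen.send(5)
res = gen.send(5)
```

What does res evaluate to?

Step 1: next() -> yield acc=2.
Step 2: send(8) -> val=8, acc = 2 + 8*2 = 18, yield 18.
Step 3: send(5) -> val=5, acc = 18 + 5*2 = 28, yield 28.
Step 4: send(5) -> val=5, acc = 28 + 5*2 = 38, yield 38.
Therefore res = 38.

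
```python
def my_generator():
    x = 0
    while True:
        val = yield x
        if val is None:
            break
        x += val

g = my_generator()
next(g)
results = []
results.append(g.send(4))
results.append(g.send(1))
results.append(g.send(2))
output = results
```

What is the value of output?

Step 1: next(g) -> yield 0.
Step 2: send(4) -> x = 4, yield 4.
Step 3: send(1) -> x = 5, yield 5.
Step 4: send(2) -> x = 7, yield 7.
Therefore output = [4, 5, 7].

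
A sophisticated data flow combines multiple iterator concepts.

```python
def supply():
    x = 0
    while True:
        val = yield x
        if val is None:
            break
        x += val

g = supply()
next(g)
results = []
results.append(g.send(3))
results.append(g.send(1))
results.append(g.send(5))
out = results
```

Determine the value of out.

Step 1: next(g) -> yield 0.
Step 2: send(3) -> x = 3, yield 3.
Step 3: send(1) -> x = 4, yield 4.
Step 4: send(5) -> x = 9, yield 9.
Therefore out = [3, 4, 9].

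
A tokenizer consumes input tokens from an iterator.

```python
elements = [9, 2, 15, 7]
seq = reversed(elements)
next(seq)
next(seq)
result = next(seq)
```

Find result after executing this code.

Step 1: reversed([9, 2, 15, 7]) gives iterator: [7, 15, 2, 9].
Step 2: First next() = 7, second next() = 15.
Step 3: Third next() = 2.
Therefore result = 2.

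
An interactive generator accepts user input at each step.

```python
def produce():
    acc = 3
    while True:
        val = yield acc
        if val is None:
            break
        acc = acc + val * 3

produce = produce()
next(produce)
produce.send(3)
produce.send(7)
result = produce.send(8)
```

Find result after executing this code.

Step 1: next() -> yield acc=3.
Step 2: send(3) -> val=3, acc = 3 + 3*3 = 12, yield 12.
Step 3: send(7) -> val=7, acc = 12 + 7*3 = 33, yield 33.
Step 4: send(8) -> val=8, acc = 33 + 8*3 = 57, yield 57.
Therefore result = 57.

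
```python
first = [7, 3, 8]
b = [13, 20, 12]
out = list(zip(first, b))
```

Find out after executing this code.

Step 1: zip pairs elements at same index:
  Index 0: (7, 13)
  Index 1: (3, 20)
  Index 2: (8, 12)
Therefore out = [(7, 13), (3, 20), (8, 12)].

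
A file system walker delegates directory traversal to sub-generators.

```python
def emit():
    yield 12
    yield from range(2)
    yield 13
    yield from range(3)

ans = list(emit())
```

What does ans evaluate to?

Step 1: Trace yields in order:
  yield 12
  yield 0
  yield 1
  yield 13
  yield 0
  yield 1
  yield 2
Therefore ans = [12, 0, 1, 13, 0, 1, 2].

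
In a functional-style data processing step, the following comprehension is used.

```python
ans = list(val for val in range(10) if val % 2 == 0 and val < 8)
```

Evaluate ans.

Step 1: Filter range(10) where val % 2 == 0 and val < 8:
  val=0: both conditions met, included
  val=1: excluded (1 % 2 != 0)
  val=2: both conditions met, included
  val=3: excluded (3 % 2 != 0)
  val=4: both conditions met, included
  val=5: excluded (5 % 2 != 0)
  val=6: both conditions met, included
  val=7: excluded (7 % 2 != 0)
  val=8: excluded (8 >= 8)
  val=9: excluded (9 % 2 != 0, 9 >= 8)
Therefore ans = [0, 2, 4, 6].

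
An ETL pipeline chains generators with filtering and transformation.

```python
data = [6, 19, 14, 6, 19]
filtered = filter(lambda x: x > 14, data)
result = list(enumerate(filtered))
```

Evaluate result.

Step 1: Filter [6, 19, 14, 6, 19] for > 14: [19, 19].
Step 2: enumerate re-indexes from 0: [(0, 19), (1, 19)].
Therefore result = [(0, 19), (1, 19)].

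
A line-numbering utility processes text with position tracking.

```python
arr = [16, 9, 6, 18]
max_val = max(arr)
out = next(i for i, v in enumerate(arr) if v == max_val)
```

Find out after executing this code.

Step 1: max([16, 9, 6, 18]) = 18.
Step 2: Find first index where value == 18:
  Index 0: 16 != 18
  Index 1: 9 != 18
  Index 2: 6 != 18
  Index 3: 18 == 18, found!
Therefore out = 3.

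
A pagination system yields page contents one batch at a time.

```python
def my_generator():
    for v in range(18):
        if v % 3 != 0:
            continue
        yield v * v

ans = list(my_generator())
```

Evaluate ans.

Step 1: Only yield v**2 when v is divisible by 3:
  v=0: 0 % 3 == 0, yield 0**2 = 0
  v=3: 3 % 3 == 0, yield 3**2 = 9
  v=6: 6 % 3 == 0, yield 6**2 = 36
  v=9: 9 % 3 == 0, yield 9**2 = 81
  v=12: 12 % 3 == 0, yield 12**2 = 144
  v=15: 15 % 3 == 0, yield 15**2 = 225
Therefore ans = [0, 9, 36, 81, 144, 225].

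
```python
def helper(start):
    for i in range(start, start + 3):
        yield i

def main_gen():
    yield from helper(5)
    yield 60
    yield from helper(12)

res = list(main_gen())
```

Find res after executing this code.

Step 1: main_gen() delegates to helper(5):
  yield 5
  yield 6
  yield 7
Step 2: yield 60
Step 3: Delegates to helper(12):
  yield 12
  yield 13
  yield 14
Therefore res = [5, 6, 7, 60, 12, 13, 14].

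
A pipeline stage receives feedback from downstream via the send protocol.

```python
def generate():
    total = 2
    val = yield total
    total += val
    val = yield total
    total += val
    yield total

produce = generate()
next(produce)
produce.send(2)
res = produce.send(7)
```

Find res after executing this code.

Step 1: next() -> yield total=2.
Step 2: send(2) -> val=2, total = 2+2 = 4, yield 4.
Step 3: send(7) -> val=7, total = 4+7 = 11, yield 11.
Therefore res = 11.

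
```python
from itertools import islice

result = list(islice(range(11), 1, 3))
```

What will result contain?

Step 1: islice(range(11), 1, 3) takes elements at indices [1, 3).
Step 2: Elements: [1, 2].
Therefore result = [1, 2].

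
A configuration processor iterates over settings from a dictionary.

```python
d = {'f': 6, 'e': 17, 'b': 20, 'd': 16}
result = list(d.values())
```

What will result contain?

Step 1: d.values() returns the dictionary values in insertion order.
Therefore result = [6, 17, 20, 16].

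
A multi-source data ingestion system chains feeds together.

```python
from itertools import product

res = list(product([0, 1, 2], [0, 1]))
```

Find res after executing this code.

Step 1: product([0, 1, 2], [0, 1]) gives all pairs:
  (0, 0)
  (0, 1)
  (1, 0)
  (1, 1)
  (2, 0)
  (2, 1)
Therefore res = [(0, 0), (0, 1), (1, 0), (1, 1), (2, 0), (2, 1)].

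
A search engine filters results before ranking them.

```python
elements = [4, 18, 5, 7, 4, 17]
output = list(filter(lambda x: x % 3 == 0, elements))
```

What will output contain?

Step 1: Filter elements divisible by 3:
  4 % 3 = 1: removed
  18 % 3 = 0: kept
  5 % 3 = 2: removed
  7 % 3 = 1: removed
  4 % 3 = 1: removed
  17 % 3 = 2: removed
Therefore output = [18].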